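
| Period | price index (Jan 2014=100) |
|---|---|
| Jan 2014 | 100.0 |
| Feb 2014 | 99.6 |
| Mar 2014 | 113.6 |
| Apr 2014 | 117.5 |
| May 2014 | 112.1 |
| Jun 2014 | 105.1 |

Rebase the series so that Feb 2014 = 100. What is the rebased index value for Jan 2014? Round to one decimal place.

100.4

Rebased(Jan 2014) = 100.0 / 99.6 × 100 = 100.4016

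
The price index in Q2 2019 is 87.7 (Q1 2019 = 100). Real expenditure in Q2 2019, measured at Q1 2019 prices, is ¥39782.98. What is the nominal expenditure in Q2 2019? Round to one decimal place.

Nominal = Real × (Index/100) = 39782.98 × (87.7/100)
        = 39782.98 × 0.877 = 34889.6735

34889.7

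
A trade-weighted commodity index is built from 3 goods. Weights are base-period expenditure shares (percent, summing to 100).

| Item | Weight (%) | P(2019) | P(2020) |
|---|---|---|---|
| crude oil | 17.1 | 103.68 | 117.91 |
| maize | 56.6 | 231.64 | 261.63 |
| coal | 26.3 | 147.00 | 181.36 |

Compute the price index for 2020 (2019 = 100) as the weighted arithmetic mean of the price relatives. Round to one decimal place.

115.8

crude oil: 17.1 × (117.91/103.68) = 17.1 × 1.137249 = 19.4470
maize: 56.6 × (261.63/231.64) = 56.6 × 1.129468 = 63.9279
coal: 26.3 × (181.36/147.00) = 26.3 × 1.233741 = 32.4474
Index = Σ wᵢ·(p₁ᵢ/p₀ᵢ) = 19.4470 + 63.9279 + 32.4474 = 115.8223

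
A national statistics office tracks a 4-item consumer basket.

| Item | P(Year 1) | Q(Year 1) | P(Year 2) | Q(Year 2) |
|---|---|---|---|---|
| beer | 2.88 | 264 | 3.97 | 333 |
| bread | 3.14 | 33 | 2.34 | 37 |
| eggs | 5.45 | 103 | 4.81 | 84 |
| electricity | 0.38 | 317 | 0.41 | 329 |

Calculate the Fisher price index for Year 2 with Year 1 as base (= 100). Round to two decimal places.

Laspeyres component (base-period weights):
ΣP(Year 2)Q(Year 1) = 3.97×264 + 2.34×33 + 4.81×103 + 0.41×317 = 1048.08 + 77.22 + 495.43 + 129.97 = 1750.7
ΣP(Year 1)Q(Year 1) = 2.88×264 + 3.14×33 + 5.45×103 + 0.38×317 = 760.32 + 103.62 + 561.35 + 120.46 = 1545.75
L = 1750.7 / 1545.75 × 100 = 113.2589
Paasche component (current-period weights):
ΣP(Year 2)Q(Year 2) = 3.97×333 + 2.34×37 + 4.81×84 + 0.41×329 = 1322.01 + 86.58 + 404.04 + 134.89 = 1947.52
ΣP(Year 1)Q(Year 2) = 2.88×333 + 3.14×37 + 5.45×84 + 0.38×329 = 959.04 + 116.18 + 457.8 + 125.02 = 1658.04
P = 1947.52 / 1658.04 × 100 = 117.4592
Fisher = √(L × P) = √(113.2589 × 117.4592) = 115.3399

115.34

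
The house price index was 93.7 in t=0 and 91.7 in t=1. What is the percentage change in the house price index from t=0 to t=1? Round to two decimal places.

Change = (91.7 − 93.7) / 93.7 × 100
       = -2.0 / 93.7 × 100 = -2.1345%

-2.13%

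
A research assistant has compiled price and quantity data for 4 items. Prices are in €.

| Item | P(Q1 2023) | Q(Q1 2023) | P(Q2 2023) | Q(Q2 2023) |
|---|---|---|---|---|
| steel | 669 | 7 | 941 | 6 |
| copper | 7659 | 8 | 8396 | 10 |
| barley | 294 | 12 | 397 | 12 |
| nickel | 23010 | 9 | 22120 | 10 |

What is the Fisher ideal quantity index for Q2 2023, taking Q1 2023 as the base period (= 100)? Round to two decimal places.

113.65

Laspeyres component (base-period weights):
ΣP(Q1 2023)Q(Q2 2023) = 669×6 + 7659×10 + 294×12 + 23010×10 = 4014 + 76590 + 3528 + 230100 = 314232
ΣP(Q1 2023)Q(Q1 2023) = 669×7 + 7659×8 + 294×12 + 23010×9 = 4683 + 61272 + 3528 + 207090 = 276573
L = 314232 / 276573 × 100 = 113.6163
Paasche component (current-period weights):
ΣP(Q2 2023)Q(Q2 2023) = 941×6 + 8396×10 + 397×12 + 22120×10 = 5646 + 83960 + 4764 + 221200 = 315570
ΣP(Q2 2023)Q(Q1 2023) = 941×7 + 8396×8 + 397×12 + 22120×9 = 6587 + 67168 + 4764 + 199080 = 277599
P = 315570 / 277599 × 100 = 113.6784
Fisher = √(L × P) = √(113.6163 × 113.6784) = 113.6473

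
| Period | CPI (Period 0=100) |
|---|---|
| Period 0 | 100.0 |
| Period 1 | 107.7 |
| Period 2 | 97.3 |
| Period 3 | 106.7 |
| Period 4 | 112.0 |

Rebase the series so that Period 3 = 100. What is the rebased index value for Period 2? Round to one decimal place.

91.2

Rebased(Period 2) = 97.3 / 106.7 × 100 = 91.1903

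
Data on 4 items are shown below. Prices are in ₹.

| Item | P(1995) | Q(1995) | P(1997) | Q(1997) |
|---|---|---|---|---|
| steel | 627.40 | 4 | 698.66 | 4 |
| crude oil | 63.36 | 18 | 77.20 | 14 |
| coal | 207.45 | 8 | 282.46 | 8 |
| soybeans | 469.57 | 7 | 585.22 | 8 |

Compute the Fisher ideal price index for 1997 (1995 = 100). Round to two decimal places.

122.68

Laspeyres component (base-period weights):
ΣP(1997)Q(1995) = 698.66×4 + 77.20×18 + 282.46×8 + 585.22×7 = 2794.64 + 1389.6 + 2259.68 + 4096.54 = 10540.46
ΣP(1995)Q(1995) = 627.40×4 + 63.36×18 + 207.45×8 + 469.57×7 = 2509.6 + 1140.48 + 1659.6 + 3286.99 = 8596.67
L = 10540.46 / 8596.67 × 100 = 122.6110
Paasche component (current-period weights):
ΣP(1997)Q(1997) = 698.66×4 + 77.20×14 + 282.46×8 + 585.22×8 = 2794.64 + 1080.8 + 2259.68 + 4681.76 = 10816.88
ΣP(1995)Q(1997) = 627.40×4 + 63.36×14 + 207.45×8 + 469.57×8 = 2509.6 + 887.04 + 1659.6 + 3756.56 = 8812.8
P = 10816.88 / 8812.8 × 100 = 122.7406
Fisher = √(L × P) = √(122.6110 × 122.7406) = 122.6757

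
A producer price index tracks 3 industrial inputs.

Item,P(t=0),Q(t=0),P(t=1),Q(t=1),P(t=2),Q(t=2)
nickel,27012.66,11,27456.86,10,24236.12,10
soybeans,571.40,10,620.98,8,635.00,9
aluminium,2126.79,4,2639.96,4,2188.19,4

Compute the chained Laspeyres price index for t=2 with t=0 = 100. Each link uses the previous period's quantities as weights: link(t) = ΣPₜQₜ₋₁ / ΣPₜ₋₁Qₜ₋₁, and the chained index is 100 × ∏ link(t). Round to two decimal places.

Link t=0→t=1:
ΣP(t=1)Q(t=0) = 27456.86×11 + 620.98×10 + 2639.96×4 = 302025.46 + 6209.8 + 10559.84 = 318795.1
ΣP(t=0)Q(t=0) = 27012.66×11 + 571.40×10 + 2126.79×4 = 297139.26 + 5714 + 8507.16 = 311360.42
link = 318795.1/311360.42 = 1.023878
Link t=1→t=2:
ΣP(t=2)Q(t=1) = 24236.12×10 + 635.00×8 + 2188.19×4 = 242361.2 + 5080 + 8752.76 = 256193.96
ΣP(t=1)Q(t=1) = 27456.86×10 + 620.98×8 + 2639.96×4 = 274568.6 + 4967.84 + 10559.84 = 290096.28
link = 256193.96/290096.28 = 0.883134
Chained index = 100 × 1.023878 × 0.883134 = 90.4222

90.42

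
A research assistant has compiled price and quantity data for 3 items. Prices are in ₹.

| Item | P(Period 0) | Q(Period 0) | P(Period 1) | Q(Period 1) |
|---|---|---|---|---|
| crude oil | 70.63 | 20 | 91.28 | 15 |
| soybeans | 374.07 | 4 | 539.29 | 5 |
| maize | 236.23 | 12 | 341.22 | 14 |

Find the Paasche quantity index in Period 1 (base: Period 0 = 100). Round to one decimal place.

109.5

Paasche quantity index uses current-period prices as weights.
ΣP(Period 1)·Q(Period 1) = 91.28×15 + 539.29×5 + 341.22×14 = 1369.2 + 2696.45 + 4777.08 = 8842.73
ΣP(Period 1)·Q(Period 0) = 91.28×20 + 539.29×4 + 341.22×12 = 1825.6 + 2157.16 + 4094.64 = 8077.4
Index = 8842.73 / 8077.4 × 100 = 109.4750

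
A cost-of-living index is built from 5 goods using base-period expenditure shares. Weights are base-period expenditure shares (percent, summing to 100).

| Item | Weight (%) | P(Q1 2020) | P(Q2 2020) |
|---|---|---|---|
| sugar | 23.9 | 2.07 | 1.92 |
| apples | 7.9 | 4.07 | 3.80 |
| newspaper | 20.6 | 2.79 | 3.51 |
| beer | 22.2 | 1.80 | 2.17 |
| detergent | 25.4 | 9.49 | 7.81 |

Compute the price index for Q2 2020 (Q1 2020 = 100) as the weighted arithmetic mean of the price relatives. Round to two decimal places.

sugar: 23.9 × (1.92/2.07) = 23.9 × 0.927536 = 22.1681
apples: 7.9 × (3.80/4.07) = 7.9 × 0.933661 = 7.3759
newspaper: 20.6 × (3.51/2.79) = 20.6 × 1.258065 = 25.9161
beer: 22.2 × (2.17/1.80) = 22.2 × 1.205556 = 26.7633
detergent: 25.4 × (7.81/9.49) = 25.4 × 0.822972 = 20.9035
Index = Σ wᵢ·(p₁ᵢ/p₀ᵢ) = 22.1681 + 7.3759 + 25.9161 + 26.7633 + 20.9035 = 103.1270

103.13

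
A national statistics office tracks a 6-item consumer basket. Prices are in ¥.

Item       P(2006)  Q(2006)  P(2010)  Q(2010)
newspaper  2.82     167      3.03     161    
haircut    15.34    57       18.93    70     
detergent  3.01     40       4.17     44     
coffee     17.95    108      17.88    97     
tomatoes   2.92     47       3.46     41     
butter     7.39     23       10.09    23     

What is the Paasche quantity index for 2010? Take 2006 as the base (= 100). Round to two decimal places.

Paasche quantity index uses current-period prices as weights.
ΣP(2010)·Q(2010) = 3.03×161 + 18.93×70 + 4.17×44 + 17.88×97 + 3.46×41 + 10.09×23 = 487.83 + 1325.1 + 183.48 + 1734.36 + 141.86 + 232.07 = 4104.7
ΣP(2010)·Q(2006) = 3.03×167 + 18.93×57 + 4.17×40 + 17.88×108 + 3.46×47 + 10.09×23 = 506.01 + 1079.01 + 166.8 + 1931.04 + 162.62 + 232.07 = 4077.55
Index = 4104.7 / 4077.55 × 100 = 100.6658

100.67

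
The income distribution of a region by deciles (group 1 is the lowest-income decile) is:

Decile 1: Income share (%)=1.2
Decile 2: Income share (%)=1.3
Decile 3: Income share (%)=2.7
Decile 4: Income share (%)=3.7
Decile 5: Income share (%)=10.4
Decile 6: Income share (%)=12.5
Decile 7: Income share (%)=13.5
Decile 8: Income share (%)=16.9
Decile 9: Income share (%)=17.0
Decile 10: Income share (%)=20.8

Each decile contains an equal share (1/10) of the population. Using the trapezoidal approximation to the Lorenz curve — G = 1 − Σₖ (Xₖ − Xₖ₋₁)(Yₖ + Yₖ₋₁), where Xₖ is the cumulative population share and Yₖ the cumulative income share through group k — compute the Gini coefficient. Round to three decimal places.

0.389

Cumulative income shares Yₖ: 0.0120, 0.0250, 0.0520, 0.0890, 0.1930, 0.3180, 0.4530, 0.6220, 0.7920, 1.0000
Σ (Xₖ−Xₖ₋₁)(Yₖ+Yₖ₋₁) = (1/10)(0.0120+0.0000) + (1/10)(0.0250+0.0120) + (1/10)(0.0520+0.0250) + (1/10)(0.0890+0.0520) + (1/10)(0.1930+0.0890) + (1/10)(0.3180+0.1930) + (1/10)(0.4530+0.3180) + (1/10)(0.6220+0.4530) + (1/10)(0.7920+0.6220) + (1/10)(1.0000+0.7920)
  = 0.0012 + 0.0037 + 0.0077 + 0.0141 + 0.0282 + 0.0511 + 0.0771 + 0.1075 + 0.1414 + 0.1792 = 0.6112
G = 1 − 0.6112 = 0.3888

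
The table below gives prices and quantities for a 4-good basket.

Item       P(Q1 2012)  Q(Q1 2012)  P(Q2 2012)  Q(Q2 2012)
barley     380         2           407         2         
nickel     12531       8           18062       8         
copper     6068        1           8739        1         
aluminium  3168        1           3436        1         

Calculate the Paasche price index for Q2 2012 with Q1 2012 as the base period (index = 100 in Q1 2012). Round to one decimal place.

Paasche price index uses current-period quantities as weights.
ΣP(Q2 2012)·Q(Q2 2012) = 407×2 + 18062×8 + 8739×1 + 3436×1 = 814 + 144496 + 8739 + 3436 = 157485
ΣP(Q1 2012)·Q(Q2 2012) = 380×2 + 12531×8 + 6068×1 + 3168×1 = 760 + 100248 + 6068 + 3168 = 110244
Index = 157485 / 110244 × 100 = 142.8513

142.9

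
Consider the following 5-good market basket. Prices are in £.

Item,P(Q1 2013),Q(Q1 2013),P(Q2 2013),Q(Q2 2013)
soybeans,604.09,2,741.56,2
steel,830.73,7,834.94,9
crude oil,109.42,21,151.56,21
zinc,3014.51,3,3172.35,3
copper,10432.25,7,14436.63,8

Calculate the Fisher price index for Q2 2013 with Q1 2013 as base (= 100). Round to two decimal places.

132.53

Laspeyres component (base-period weights):
ΣP(Q2 2013)Q(Q1 2013) = 741.56×2 + 834.94×7 + 151.56×21 + 3172.35×3 + 14436.63×7 = 1483.12 + 5844.58 + 3182.76 + 9517.05 + 101056.41 = 121083.92
ΣP(Q1 2013)Q(Q1 2013) = 604.09×2 + 830.73×7 + 109.42×21 + 3014.51×3 + 10432.25×7 = 1208.18 + 5815.11 + 2297.82 + 9043.53 + 73025.75 = 91390.39
L = 121083.92 / 91390.39 × 100 = 132.4909
Paasche component (current-period weights):
ΣP(Q2 2013)Q(Q2 2013) = 741.56×2 + 834.94×9 + 151.56×21 + 3172.35×3 + 14436.63×8 = 1483.12 + 7514.46 + 3182.76 + 9517.05 + 115493.04 = 137190.43
ΣP(Q1 2013)Q(Q2 2013) = 604.09×2 + 830.73×9 + 109.42×21 + 3014.51×3 + 10432.25×8 = 1208.18 + 7476.57 + 2297.82 + 9043.53 + 83458 = 103484.1
P = 137190.43 / 103484.1 × 100 = 132.5715
Fisher = √(L × P) = √(132.4909 × 132.5715) = 132.5312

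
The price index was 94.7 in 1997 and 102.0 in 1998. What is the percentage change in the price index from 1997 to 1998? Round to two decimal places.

Change = (102.0 − 94.7) / 94.7 × 100
       = 7.3 / 94.7 × 100 = 7.7086%

7.71%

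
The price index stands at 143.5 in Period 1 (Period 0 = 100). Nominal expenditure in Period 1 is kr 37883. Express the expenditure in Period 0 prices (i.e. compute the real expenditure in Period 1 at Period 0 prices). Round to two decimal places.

26399.30

Real = Nominal ÷ (Index/100) = 37883 ÷ (143.5/100)
     = 37883 ÷ 1.435 = 26399.3031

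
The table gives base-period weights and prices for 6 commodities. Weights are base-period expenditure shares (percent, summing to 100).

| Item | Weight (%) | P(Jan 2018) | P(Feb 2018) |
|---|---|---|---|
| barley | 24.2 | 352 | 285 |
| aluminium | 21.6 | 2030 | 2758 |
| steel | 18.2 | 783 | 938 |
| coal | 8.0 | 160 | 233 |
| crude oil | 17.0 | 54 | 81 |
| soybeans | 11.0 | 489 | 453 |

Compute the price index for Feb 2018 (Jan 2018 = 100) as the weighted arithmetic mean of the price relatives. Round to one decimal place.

118.1

barley: 24.2 × (285/352) = 24.2 × 0.809659 = 19.5938
aluminium: 21.6 × (2758/2030) = 21.6 × 1.358621 = 29.3462
steel: 18.2 × (938/783) = 18.2 × 1.197957 = 21.8028
coal: 8.0 × (233/160) = 8.0 × 1.456250 = 11.6500
crude oil: 17.0 × (81/54) = 17.0 × 1.500000 = 25.5000
soybeans: 11.0 × (453/489) = 11.0 × 0.926380 = 10.1902
Index = Σ wᵢ·(p₁ᵢ/p₀ᵢ) = 19.5938 + 29.3462 + 21.8028 + 11.6500 + 25.5000 + 10.1902 = 118.0830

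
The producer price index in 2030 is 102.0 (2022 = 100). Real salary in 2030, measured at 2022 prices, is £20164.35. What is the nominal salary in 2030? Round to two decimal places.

Nominal = Real × (Index/100) = 20164.35 × (102.0/100)
        = 20164.35 × 1.020 = 20567.6370

20567.64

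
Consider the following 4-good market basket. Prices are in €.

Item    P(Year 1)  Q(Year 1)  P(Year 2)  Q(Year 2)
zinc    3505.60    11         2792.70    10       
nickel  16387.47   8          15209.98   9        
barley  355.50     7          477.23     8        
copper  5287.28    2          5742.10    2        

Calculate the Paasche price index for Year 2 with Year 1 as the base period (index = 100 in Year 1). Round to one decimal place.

91.9

Paasche price index uses current-period quantities as weights.
ΣP(Year 2)·Q(Year 2) = 2792.70×10 + 15209.98×9 + 477.23×8 + 5742.10×2 = 27927 + 136889.82 + 3817.84 + 11484.2 = 180118.86
ΣP(Year 1)·Q(Year 2) = 3505.60×10 + 16387.47×9 + 355.50×8 + 5287.28×2 = 35056 + 147487.23 + 2844 + 10574.56 = 195961.79
Index = 180118.86 / 195961.79 × 100 = 91.9153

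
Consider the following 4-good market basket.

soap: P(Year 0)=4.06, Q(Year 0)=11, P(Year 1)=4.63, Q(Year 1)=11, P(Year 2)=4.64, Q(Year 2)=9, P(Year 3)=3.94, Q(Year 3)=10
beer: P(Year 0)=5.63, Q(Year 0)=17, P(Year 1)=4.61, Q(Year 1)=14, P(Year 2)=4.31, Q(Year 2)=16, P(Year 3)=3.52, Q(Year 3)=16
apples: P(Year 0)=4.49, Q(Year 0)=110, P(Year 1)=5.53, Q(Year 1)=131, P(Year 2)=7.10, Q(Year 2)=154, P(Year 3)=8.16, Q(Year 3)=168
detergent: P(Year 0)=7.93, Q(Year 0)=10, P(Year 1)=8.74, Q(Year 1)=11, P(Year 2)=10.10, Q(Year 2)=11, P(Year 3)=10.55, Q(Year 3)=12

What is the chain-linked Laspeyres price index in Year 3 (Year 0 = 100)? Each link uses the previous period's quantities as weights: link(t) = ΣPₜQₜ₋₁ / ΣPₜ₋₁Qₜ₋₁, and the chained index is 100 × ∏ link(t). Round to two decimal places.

Link Year 0→Year 1:
ΣP(Year 1)Q(Year 0) = 4.63×11 + 4.61×17 + 5.53×110 + 8.74×10 = 50.93 + 78.37 + 608.3 + 87.4 = 825
ΣP(Year 0)Q(Year 0) = 4.06×11 + 5.63×17 + 4.49×110 + 7.93×10 = 44.66 + 95.71 + 493.9 + 79.3 = 713.57
link = 825/713.57 = 1.156158
Link Year 1→Year 2:
ΣP(Year 2)Q(Year 1) = 4.64×11 + 4.31×14 + 7.10×131 + 10.10×11 = 51.04 + 60.34 + 930.1 + 111.1 = 1152.58
ΣP(Year 1)Q(Year 1) = 4.63×11 + 4.61×14 + 5.53×131 + 8.74×11 = 50.93 + 64.54 + 724.43 + 96.14 = 936.04
link = 1152.58/936.04 = 1.231336
Link Year 2→Year 3:
ΣP(Year 3)Q(Year 2) = 3.94×9 + 3.52×16 + 8.16×154 + 10.55×11 = 35.46 + 56.32 + 1256.64 + 116.05 = 1464.47
ΣP(Year 2)Q(Year 2) = 4.64×9 + 4.31×16 + 7.10×154 + 10.10×11 = 41.76 + 68.96 + 1093.4 + 111.1 = 1315.22
link = 1464.47/1315.22 = 1.113479
Chained index = 100 × 1.156158 × 1.231336 × 1.113479 = 158.5171

158.52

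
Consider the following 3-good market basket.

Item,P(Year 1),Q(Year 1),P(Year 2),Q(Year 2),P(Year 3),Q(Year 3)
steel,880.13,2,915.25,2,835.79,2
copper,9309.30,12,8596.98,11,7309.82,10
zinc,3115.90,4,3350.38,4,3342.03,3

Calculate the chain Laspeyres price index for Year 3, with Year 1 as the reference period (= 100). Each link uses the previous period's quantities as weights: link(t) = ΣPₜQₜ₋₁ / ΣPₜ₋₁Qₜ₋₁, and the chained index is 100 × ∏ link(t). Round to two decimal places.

Link Year 1→Year 2:
ΣP(Year 2)Q(Year 1) = 915.25×2 + 8596.98×12 + 3350.38×4 = 1830.5 + 103163.76 + 13401.52 = 118395.78
ΣP(Year 1)Q(Year 1) = 880.13×2 + 9309.30×12 + 3115.90×4 = 1760.26 + 111711.6 + 12463.6 = 125935.46
link = 118395.78/125935.46 = 0.940131
Link Year 2→Year 3:
ΣP(Year 3)Q(Year 2) = 835.79×2 + 7309.82×11 + 3342.03×4 = 1671.58 + 80408.02 + 13368.12 = 95447.72
ΣP(Year 2)Q(Year 2) = 915.25×2 + 8596.98×11 + 3350.38×4 = 1830.5 + 94566.78 + 13401.52 = 109798.8
link = 95447.72/109798.8 = 0.869297
Chained index = 100 × 0.940131 × 0.869297 = 81.7252

81.73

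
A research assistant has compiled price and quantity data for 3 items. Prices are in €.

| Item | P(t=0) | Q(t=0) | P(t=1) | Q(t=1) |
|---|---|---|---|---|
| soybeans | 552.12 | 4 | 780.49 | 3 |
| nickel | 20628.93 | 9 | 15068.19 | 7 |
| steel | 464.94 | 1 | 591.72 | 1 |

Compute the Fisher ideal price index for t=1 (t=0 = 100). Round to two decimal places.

73.98

Laspeyres component (base-period weights):
ΣP(t=1)Q(t=0) = 780.49×4 + 15068.19×9 + 591.72×1 = 3121.96 + 135613.71 + 591.72 = 139327.39
ΣP(t=0)Q(t=0) = 552.12×4 + 20628.93×9 + 464.94×1 = 2208.48 + 185660.37 + 464.94 = 188333.79
L = 139327.39 / 188333.79 × 100 = 73.9790
Paasche component (current-period weights):
ΣP(t=1)Q(t=1) = 780.49×3 + 15068.19×7 + 591.72×1 = 2341.47 + 105477.33 + 591.72 = 108410.52
ΣP(t=0)Q(t=1) = 552.12×3 + 20628.93×7 + 464.94×1 = 1656.36 + 144402.51 + 464.94 = 146523.81
P = 108410.52 / 146523.81 × 100 = 73.9883
Fisher = √(L × P) = √(73.9790 × 73.9883) = 73.9836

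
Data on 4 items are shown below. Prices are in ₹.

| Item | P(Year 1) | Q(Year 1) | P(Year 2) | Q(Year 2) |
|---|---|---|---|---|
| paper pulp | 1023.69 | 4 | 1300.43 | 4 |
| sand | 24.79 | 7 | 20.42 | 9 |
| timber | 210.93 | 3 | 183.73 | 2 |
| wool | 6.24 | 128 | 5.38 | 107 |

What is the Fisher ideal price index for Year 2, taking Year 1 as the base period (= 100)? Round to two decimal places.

Laspeyres component (base-period weights):
ΣP(Year 2)Q(Year 1) = 1300.43×4 + 20.42×7 + 183.73×3 + 5.38×128 = 5201.72 + 142.94 + 551.19 + 688.64 = 6584.49
ΣP(Year 1)Q(Year 1) = 1023.69×4 + 24.79×7 + 210.93×3 + 6.24×128 = 4094.76 + 173.53 + 632.79 + 798.72 = 5699.8
L = 6584.49 / 5699.8 × 100 = 115.5214
Paasche component (current-period weights):
ΣP(Year 2)Q(Year 2) = 1300.43×4 + 20.42×9 + 183.73×2 + 5.38×107 = 5201.72 + 183.78 + 367.46 + 575.66 = 6328.62
ΣP(Year 1)Q(Year 2) = 1023.69×4 + 24.79×9 + 210.93×2 + 6.24×107 = 4094.76 + 223.11 + 421.86 + 667.68 = 5407.41
P = 6328.62 / 5407.41 × 100 = 117.0361
Fisher = √(L × P) = √(115.5214 × 117.0361) = 116.2763

116.28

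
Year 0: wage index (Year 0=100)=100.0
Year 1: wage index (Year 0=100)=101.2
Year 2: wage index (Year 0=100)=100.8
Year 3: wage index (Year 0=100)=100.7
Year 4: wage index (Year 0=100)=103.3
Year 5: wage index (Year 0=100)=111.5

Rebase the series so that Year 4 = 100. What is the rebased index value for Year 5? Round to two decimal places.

107.94

Rebased(Year 5) = 111.5 / 103.3 × 100 = 107.9380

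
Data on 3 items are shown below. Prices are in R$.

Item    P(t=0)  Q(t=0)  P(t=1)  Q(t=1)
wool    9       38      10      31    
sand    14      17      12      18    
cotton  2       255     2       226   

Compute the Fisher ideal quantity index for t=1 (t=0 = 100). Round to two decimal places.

89.79

Laspeyres component (base-period weights):
ΣP(t=0)Q(t=1) = 9×31 + 14×18 + 2×226 = 279 + 252 + 452 = 983
ΣP(t=0)Q(t=0) = 9×38 + 14×17 + 2×255 = 342 + 238 + 510 = 1090
L = 983 / 1090 × 100 = 90.1835
Paasche component (current-period weights):
ΣP(t=1)Q(t=1) = 10×31 + 12×18 + 2×226 = 310 + 216 + 452 = 978
ΣP(t=1)Q(t=0) = 10×38 + 12×17 + 2×255 = 380 + 204 + 510 = 1094
P = 978 / 1094 × 100 = 89.3967
Fisher = √(L × P) = √(90.1835 × 89.3967) = 89.7892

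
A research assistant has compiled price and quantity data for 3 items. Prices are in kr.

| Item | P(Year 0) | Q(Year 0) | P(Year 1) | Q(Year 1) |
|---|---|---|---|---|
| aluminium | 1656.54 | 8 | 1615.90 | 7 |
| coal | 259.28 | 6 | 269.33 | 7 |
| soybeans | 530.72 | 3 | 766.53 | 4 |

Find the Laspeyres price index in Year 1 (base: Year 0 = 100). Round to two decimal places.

102.70

Laspeyres price index uses base-period quantities as weights.
ΣP(Year 1)·Q(Year 0) = 1615.90×8 + 269.33×6 + 766.53×3 = 12927.2 + 1615.98 + 2299.59 = 16842.77
ΣP(Year 0)·Q(Year 0) = 1656.54×8 + 259.28×6 + 530.72×3 = 13252.32 + 1555.68 + 1592.16 = 16400.16
Index = 16842.77 / 16400.16 × 100 = 102.6988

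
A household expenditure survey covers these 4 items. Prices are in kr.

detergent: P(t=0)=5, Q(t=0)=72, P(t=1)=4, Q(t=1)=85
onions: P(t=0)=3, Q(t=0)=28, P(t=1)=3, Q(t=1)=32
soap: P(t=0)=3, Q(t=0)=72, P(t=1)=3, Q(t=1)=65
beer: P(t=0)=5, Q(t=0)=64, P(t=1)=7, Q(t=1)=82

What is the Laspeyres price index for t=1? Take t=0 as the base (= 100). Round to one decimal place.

Laspeyres price index uses base-period quantities as weights.
ΣP(t=1)·Q(t=0) = 4×72 + 3×28 + 3×72 + 7×64 = 288 + 84 + 216 + 448 = 1036
ΣP(t=0)·Q(t=0) = 5×72 + 3×28 + 3×72 + 5×64 = 360 + 84 + 216 + 320 = 980
Index = 1036 / 980 × 100 = 105.7143

105.7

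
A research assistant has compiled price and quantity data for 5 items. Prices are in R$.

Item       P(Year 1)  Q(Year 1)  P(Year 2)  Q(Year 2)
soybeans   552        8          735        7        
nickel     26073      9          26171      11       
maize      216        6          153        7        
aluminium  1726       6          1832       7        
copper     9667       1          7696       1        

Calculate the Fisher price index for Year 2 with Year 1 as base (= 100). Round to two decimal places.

100.23

Laspeyres component (base-period weights):
ΣP(Year 2)Q(Year 1) = 735×8 + 26171×9 + 153×6 + 1832×6 + 7696×1 = 5880 + 235539 + 918 + 10992 + 7696 = 261025
ΣP(Year 1)Q(Year 1) = 552×8 + 26073×9 + 216×6 + 1726×6 + 9667×1 = 4416 + 234657 + 1296 + 10356 + 9667 = 260392
L = 261025 / 260392 × 100 = 100.2431
Paasche component (current-period weights):
ΣP(Year 2)Q(Year 2) = 735×7 + 26171×11 + 153×7 + 1832×7 + 7696×1 = 5145 + 287881 + 1071 + 12824 + 7696 = 314617
ΣP(Year 1)Q(Year 2) = 552×7 + 26073×11 + 216×7 + 1726×7 + 9667×1 = 3864 + 286803 + 1512 + 12082 + 9667 = 313928
P = 314617 / 313928 × 100 = 100.2195
Fisher = √(L × P) = √(100.2431 × 100.2195) = 100.2313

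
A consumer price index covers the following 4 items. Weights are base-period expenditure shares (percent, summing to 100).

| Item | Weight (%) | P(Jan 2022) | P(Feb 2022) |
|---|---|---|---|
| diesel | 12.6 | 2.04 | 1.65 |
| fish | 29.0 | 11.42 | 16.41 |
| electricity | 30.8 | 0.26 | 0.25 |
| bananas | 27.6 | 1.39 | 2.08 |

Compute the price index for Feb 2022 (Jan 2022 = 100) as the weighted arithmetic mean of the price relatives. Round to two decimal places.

diesel: 12.6 × (1.65/2.04) = 12.6 × 0.808824 = 10.1912
fish: 29.0 × (16.41/11.42) = 29.0 × 1.436953 = 41.6716
electricity: 30.8 × (0.25/0.26) = 30.8 × 0.961538 = 29.6154
bananas: 27.6 × (2.08/1.39) = 27.6 × 1.496403 = 41.3007
Index = Σ wᵢ·(p₁ᵢ/p₀ᵢ) = 10.1912 + 41.6716 + 29.6154 + 41.3007 = 122.7789

122.78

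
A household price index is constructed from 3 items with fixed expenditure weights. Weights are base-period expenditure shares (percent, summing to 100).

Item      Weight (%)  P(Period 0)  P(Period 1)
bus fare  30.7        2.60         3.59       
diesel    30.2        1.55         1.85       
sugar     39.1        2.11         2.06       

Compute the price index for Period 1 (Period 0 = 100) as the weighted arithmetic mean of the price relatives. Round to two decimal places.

bus fare: 30.7 × (3.59/2.60) = 30.7 × 1.380769 = 42.3896
diesel: 30.2 × (1.85/1.55) = 30.2 × 1.193548 = 36.0452
sugar: 39.1 × (2.06/2.11) = 39.1 × 0.976303 = 38.1735
Index = Σ wᵢ·(p₁ᵢ/p₀ᵢ) = 42.3896 + 36.0452 + 38.1735 = 116.6082

116.61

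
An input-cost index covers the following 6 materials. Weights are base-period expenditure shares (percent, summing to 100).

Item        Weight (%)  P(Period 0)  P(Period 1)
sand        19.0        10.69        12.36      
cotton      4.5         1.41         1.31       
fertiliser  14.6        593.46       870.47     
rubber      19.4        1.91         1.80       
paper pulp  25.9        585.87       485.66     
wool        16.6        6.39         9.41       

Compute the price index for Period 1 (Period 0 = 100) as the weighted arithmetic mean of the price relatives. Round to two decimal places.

sand: 19.0 × (12.36/10.69) = 19.0 × 1.156221 = 21.9682
cotton: 4.5 × (1.31/1.41) = 4.5 × 0.929078 = 4.1809
fertiliser: 14.6 × (870.47/593.46) = 14.6 × 1.466771 = 21.4149
rubber: 19.4 × (1.80/1.91) = 19.4 × 0.942408 = 18.2827
paper pulp: 25.9 × (485.66/585.87) = 25.9 × 0.828955 = 21.4699
wool: 16.6 × (9.41/6.39) = 16.6 × 1.472613 = 24.4454
Index = Σ wᵢ·(p₁ᵢ/p₀ᵢ) = 21.9682 + 4.1809 + 21.4149 + 18.2827 + 21.4699 + 24.4454 = 111.7620

111.76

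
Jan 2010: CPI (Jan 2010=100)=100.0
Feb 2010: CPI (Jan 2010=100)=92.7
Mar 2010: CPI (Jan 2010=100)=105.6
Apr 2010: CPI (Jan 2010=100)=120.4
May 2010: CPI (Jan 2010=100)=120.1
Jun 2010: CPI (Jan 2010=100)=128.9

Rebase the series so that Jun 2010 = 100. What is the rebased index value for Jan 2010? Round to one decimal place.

Rebased(Jan 2010) = 100.0 / 128.9 × 100 = 77.5795

77.6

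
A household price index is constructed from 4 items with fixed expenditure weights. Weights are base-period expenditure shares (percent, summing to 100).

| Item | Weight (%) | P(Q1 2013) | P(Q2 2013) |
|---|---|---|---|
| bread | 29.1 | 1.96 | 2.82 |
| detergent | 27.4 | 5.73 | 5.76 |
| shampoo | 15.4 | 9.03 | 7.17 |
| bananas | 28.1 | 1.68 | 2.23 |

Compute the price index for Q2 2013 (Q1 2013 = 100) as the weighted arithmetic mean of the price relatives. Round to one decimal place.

bread: 29.1 × (2.82/1.96) = 29.1 × 1.438776 = 41.8684
detergent: 27.4 × (5.76/5.73) = 27.4 × 1.005236 = 27.5435
shampoo: 15.4 × (7.17/9.03) = 15.4 × 0.794020 = 12.2279
bananas: 28.1 × (2.23/1.68) = 28.1 × 1.327381 = 37.2994
Index = Σ wᵢ·(p₁ᵢ/p₀ᵢ) = 41.8684 + 27.5435 + 12.2279 + 37.2994 = 118.9391

118.9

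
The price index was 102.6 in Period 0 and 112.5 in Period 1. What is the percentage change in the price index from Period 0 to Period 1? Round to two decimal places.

9.65%

Change = (112.5 − 102.6) / 102.6 × 100
       = 9.9 / 102.6 × 100 = 9.6491%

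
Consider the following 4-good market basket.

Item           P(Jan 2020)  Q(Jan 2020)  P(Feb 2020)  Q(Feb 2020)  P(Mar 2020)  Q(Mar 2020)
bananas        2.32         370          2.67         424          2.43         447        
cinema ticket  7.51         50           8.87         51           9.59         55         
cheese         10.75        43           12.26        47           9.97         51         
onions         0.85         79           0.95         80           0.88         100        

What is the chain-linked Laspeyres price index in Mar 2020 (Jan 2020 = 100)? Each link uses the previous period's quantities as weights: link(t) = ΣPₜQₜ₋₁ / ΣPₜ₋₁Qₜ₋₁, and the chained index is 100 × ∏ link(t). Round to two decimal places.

Link Jan 2020→Feb 2020:
ΣP(Feb 2020)Q(Jan 2020) = 2.67×370 + 8.87×50 + 12.26×43 + 0.95×79 = 987.9 + 443.5 + 527.18 + 75.05 = 2033.63
ΣP(Jan 2020)Q(Jan 2020) = 2.32×370 + 7.51×50 + 10.75×43 + 0.85×79 = 858.4 + 375.5 + 462.25 + 67.15 = 1763.3
link = 2033.63/1763.3 = 1.153309
Link Feb 2020→Mar 2020:
ΣP(Mar 2020)Q(Feb 2020) = 2.43×424 + 9.59×51 + 9.97×47 + 0.88×80 = 1030.32 + 489.09 + 468.59 + 70.4 = 2058.4
ΣP(Feb 2020)Q(Feb 2020) = 2.67×424 + 8.87×51 + 12.26×47 + 0.95×80 = 1132.08 + 452.37 + 576.22 + 76 = 2236.67
link = 2058.4/2236.67 = 0.920297
Chained index = 100 × 1.153309 × 0.920297 = 106.1387

106.14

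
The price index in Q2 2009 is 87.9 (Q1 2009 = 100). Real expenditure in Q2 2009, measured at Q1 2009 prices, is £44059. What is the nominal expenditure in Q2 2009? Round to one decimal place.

38727.9

Nominal = Real × (Index/100) = 44059 × (87.9/100)
        = 44059 × 0.879 = 38727.8610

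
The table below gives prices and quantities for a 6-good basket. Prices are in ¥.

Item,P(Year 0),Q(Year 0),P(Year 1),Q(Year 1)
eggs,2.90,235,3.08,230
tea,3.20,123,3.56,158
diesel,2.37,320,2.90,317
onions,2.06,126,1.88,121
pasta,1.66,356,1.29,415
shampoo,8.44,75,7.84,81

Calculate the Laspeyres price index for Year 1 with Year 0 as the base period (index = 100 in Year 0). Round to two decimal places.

Laspeyres price index uses base-period quantities as weights.
ΣP(Year 1)·Q(Year 0) = 3.08×235 + 3.56×123 + 2.90×320 + 1.88×126 + 1.29×356 + 7.84×75 = 723.8 + 437.88 + 928 + 236.88 + 459.24 + 588 = 3373.8
ΣP(Year 0)·Q(Year 0) = 2.90×235 + 3.20×123 + 2.37×320 + 2.06×126 + 1.66×356 + 8.44×75 = 681.5 + 393.6 + 758.4 + 259.56 + 590.96 + 633 = 3317.02
Index = 3373.8 / 3317.02 × 100 = 101.7118

101.71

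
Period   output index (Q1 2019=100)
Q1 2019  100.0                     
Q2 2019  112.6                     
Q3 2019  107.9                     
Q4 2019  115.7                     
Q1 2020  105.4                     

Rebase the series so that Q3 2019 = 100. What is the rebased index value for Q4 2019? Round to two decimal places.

Rebased(Q4 2019) = 115.7 / 107.9 × 100 = 107.2289

107.23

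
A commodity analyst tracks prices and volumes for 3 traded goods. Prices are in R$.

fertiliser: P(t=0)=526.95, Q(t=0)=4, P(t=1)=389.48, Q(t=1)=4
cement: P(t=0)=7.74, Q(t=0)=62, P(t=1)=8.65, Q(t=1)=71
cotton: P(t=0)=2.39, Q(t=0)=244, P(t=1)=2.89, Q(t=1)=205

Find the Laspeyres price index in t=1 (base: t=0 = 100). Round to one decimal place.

88.3

Laspeyres price index uses base-period quantities as weights.
ΣP(t=1)·Q(t=0) = 389.48×4 + 8.65×62 + 2.89×244 = 1557.92 + 536.3 + 705.16 = 2799.38
ΣP(t=0)·Q(t=0) = 526.95×4 + 7.74×62 + 2.39×244 = 2107.8 + 479.88 + 583.16 = 3170.84
Index = 2799.38 / 3170.84 × 100 = 88.2851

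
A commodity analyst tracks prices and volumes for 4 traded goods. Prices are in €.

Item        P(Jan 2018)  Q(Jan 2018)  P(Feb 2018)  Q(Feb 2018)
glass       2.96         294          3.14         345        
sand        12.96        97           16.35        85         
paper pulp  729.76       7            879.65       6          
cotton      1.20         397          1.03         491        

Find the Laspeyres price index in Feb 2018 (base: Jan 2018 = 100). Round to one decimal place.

Laspeyres price index uses base-period quantities as weights.
ΣP(Feb 2018)·Q(Jan 2018) = 3.14×294 + 16.35×97 + 879.65×7 + 1.03×397 = 923.16 + 1585.95 + 6157.55 + 408.91 = 9075.57
ΣP(Jan 2018)·Q(Jan 2018) = 2.96×294 + 12.96×97 + 729.76×7 + 1.20×397 = 870.24 + 1257.12 + 5108.32 + 476.4 = 7712.08
Index = 9075.57 / 7712.08 × 100 = 117.6799

117.7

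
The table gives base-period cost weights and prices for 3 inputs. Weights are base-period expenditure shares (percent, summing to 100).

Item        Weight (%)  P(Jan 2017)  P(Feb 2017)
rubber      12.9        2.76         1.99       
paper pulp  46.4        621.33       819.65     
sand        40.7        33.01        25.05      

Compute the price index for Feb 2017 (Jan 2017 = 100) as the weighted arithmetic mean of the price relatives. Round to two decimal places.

101.40

rubber: 12.9 × (1.99/2.76) = 12.9 × 0.721014 = 9.3011
paper pulp: 46.4 × (819.65/621.33) = 46.4 × 1.319186 = 61.2102
sand: 40.7 × (25.05/33.01) = 40.7 × 0.758861 = 30.8856
Index = Σ wᵢ·(p₁ᵢ/p₀ᵢ) = 9.3011 + 61.2102 + 30.8856 = 101.3970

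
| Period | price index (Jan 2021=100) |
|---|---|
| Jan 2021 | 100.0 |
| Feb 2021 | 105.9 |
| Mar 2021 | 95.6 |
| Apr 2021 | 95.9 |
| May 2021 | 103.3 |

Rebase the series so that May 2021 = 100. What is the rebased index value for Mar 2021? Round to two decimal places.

92.55

Rebased(Mar 2021) = 95.6 / 103.3 × 100 = 92.5460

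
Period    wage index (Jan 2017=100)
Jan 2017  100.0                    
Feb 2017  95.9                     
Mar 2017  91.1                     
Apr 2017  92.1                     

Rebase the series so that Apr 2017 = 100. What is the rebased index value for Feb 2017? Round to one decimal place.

104.1

Rebased(Feb 2017) = 95.9 / 92.1 × 100 = 104.1260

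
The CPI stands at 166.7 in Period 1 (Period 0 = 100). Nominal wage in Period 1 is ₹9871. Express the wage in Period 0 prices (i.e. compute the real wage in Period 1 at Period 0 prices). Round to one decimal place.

5921.4

Real = Nominal ÷ (Index/100) = 9871 ÷ (166.7/100)
     = 9871 ÷ 1.667 = 5921.4157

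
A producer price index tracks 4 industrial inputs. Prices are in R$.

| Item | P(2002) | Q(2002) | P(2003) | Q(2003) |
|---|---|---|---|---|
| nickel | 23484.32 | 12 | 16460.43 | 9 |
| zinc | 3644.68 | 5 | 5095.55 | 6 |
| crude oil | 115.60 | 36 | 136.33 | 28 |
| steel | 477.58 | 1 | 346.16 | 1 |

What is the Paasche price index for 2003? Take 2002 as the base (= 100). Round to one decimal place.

77.2

Paasche price index uses current-period quantities as weights.
ΣP(2003)·Q(2003) = 16460.43×9 + 5095.55×6 + 136.33×28 + 346.16×1 = 148143.87 + 30573.3 + 3817.24 + 346.16 = 182880.57
ΣP(2002)·Q(2003) = 23484.32×9 + 3644.68×6 + 115.60×28 + 477.58×1 = 211358.88 + 21868.08 + 3236.8 + 477.58 = 236941.34
Index = 182880.57 / 236941.34 × 100 = 77.1839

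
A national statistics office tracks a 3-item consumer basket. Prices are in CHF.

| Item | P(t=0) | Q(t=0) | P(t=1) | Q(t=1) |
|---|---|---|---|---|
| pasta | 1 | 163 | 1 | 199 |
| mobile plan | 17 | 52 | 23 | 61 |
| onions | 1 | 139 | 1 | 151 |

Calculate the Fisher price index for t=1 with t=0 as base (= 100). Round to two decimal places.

Laspeyres component (base-period weights):
ΣP(t=1)Q(t=0) = 1×163 + 23×52 + 1×139 = 163 + 1196 + 139 = 1498
ΣP(t=0)Q(t=0) = 1×163 + 17×52 + 1×139 = 163 + 884 + 139 = 1186
L = 1498 / 1186 × 100 = 126.3069
Paasche component (current-period weights):
ΣP(t=1)Q(t=1) = 1×199 + 23×61 + 1×151 = 199 + 1403 + 151 = 1753
ΣP(t=0)Q(t=1) = 1×199 + 17×61 + 1×151 = 199 + 1037 + 151 = 1387
P = 1753 / 1387 × 100 = 126.3879
Fisher = √(L × P) = √(126.3069 × 126.3879) = 126.3474

126.35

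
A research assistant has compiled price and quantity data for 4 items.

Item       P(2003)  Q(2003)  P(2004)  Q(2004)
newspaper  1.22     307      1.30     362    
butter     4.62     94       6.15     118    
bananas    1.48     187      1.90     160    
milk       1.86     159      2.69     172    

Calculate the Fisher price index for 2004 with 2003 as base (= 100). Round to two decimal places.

127.30

Laspeyres component (base-period weights):
ΣP(2004)Q(2003) = 1.30×307 + 6.15×94 + 1.90×187 + 2.69×159 = 399.1 + 578.1 + 355.3 + 427.71 = 1760.21
ΣP(2003)Q(2003) = 1.22×307 + 4.62×94 + 1.48×187 + 1.86×159 = 374.54 + 434.28 + 276.76 + 295.74 = 1381.32
L = 1760.21 / 1381.32 × 100 = 127.4296
Paasche component (current-period weights):
ΣP(2004)Q(2004) = 1.30×362 + 6.15×118 + 1.90×160 + 2.69×172 = 470.6 + 725.7 + 304 + 462.68 = 1962.98
ΣP(2003)Q(2004) = 1.22×362 + 4.62×118 + 1.48×160 + 1.86×172 = 441.64 + 545.16 + 236.8 + 319.92 = 1543.52
P = 1962.98 / 1543.52 × 100 = 127.1755
Fisher = √(L × P) = √(127.4296 × 127.1755) = 127.3025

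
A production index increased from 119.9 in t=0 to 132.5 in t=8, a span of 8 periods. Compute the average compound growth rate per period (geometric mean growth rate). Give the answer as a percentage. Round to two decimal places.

Growth factor = (132.5/119.9)^(1/8) = (1.105088)^(1/8) = 1.012569
Growth rate = 1.012569 − 1 = 0.012569 = 1.2569%

1.26%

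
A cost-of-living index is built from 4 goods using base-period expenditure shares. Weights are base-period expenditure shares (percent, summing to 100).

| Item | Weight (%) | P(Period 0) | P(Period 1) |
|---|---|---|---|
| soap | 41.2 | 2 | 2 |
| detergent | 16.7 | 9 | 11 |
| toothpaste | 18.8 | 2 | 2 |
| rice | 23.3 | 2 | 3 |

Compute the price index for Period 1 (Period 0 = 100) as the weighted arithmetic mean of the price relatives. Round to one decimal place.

115.4

soap: 41.2 × (2/2) = 41.2 × 1.000000 = 41.2000
detergent: 16.7 × (11/9) = 16.7 × 1.222222 = 20.4111
toothpaste: 18.8 × (2/2) = 18.8 × 1.000000 = 18.8000
rice: 23.3 × (3/2) = 23.3 × 1.500000 = 34.9500
Index = Σ wᵢ·(p₁ᵢ/p₀ᵢ) = 41.2000 + 20.4111 + 18.8000 + 34.9500 = 115.3611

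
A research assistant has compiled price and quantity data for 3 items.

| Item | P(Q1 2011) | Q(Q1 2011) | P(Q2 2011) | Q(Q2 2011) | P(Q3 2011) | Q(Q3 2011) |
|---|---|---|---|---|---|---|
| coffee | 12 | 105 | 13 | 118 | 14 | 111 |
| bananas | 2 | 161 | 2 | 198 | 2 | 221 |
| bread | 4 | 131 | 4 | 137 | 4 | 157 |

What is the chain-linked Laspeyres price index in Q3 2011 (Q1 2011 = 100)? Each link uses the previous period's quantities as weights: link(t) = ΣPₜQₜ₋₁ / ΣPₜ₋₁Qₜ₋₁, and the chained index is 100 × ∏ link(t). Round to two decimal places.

Link Q1 2011→Q2 2011:
ΣP(Q2 2011)Q(Q1 2011) = 13×105 + 2×161 + 4×131 = 1365 + 322 + 524 = 2211
ΣP(Q1 2011)Q(Q1 2011) = 12×105 + 2×161 + 4×131 = 1260 + 322 + 524 = 2106
link = 2211/2106 = 1.049858
Link Q2 2011→Q3 2011:
ΣP(Q3 2011)Q(Q2 2011) = 14×118 + 2×198 + 4×137 = 1652 + 396 + 548 = 2596
ΣP(Q2 2011)Q(Q2 2011) = 13×118 + 2×198 + 4×137 = 1534 + 396 + 548 = 2478
link = 2596/2478 = 1.047619
Chained index = 100 × 1.049858 × 1.047619 = 109.9851

109.99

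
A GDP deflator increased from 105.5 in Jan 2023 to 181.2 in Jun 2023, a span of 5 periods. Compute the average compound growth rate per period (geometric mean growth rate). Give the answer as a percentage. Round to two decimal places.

Growth factor = (181.2/105.5)^(1/5) = (1.717536)^(1/5) = 1.114246
Growth rate = 1.114246 − 1 = 0.114246 = 11.4246%

11.42%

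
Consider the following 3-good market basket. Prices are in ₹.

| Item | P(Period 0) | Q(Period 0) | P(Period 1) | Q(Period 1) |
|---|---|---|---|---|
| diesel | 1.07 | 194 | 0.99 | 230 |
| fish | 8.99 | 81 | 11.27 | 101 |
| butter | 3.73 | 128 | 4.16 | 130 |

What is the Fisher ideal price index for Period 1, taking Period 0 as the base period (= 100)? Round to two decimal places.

116.10

Laspeyres component (base-period weights):
ΣP(Period 1)Q(Period 0) = 0.99×194 + 11.27×81 + 4.16×128 = 192.06 + 912.87 + 532.48 = 1637.41
ΣP(Period 0)Q(Period 0) = 1.07×194 + 8.99×81 + 3.73×128 = 207.58 + 728.19 + 477.44 = 1413.21
L = 1637.41 / 1413.21 × 100 = 115.8646
Paasche component (current-period weights):
ΣP(Period 1)Q(Period 1) = 0.99×230 + 11.27×101 + 4.16×130 = 227.7 + 1138.27 + 540.8 = 1906.77
ΣP(Period 0)Q(Period 1) = 1.07×230 + 8.99×101 + 3.73×130 = 246.1 + 907.99 + 484.9 = 1638.99
P = 1906.77 / 1638.99 × 100 = 116.3381
Fisher = √(L × P) = √(115.8646 × 116.3381) = 116.1011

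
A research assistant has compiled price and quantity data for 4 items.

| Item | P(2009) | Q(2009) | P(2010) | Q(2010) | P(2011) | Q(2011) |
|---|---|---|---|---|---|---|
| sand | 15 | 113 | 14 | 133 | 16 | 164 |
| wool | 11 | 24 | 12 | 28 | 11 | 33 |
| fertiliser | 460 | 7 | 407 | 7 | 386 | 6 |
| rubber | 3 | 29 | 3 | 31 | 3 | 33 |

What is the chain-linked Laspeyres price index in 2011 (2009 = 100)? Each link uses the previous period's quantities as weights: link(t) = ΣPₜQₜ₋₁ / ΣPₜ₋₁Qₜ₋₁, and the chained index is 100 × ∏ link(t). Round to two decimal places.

92.88

Link 2009→2010:
ΣP(2010)Q(2009) = 14×113 + 12×24 + 407×7 + 3×29 = 1582 + 288 + 2849 + 87 = 4806
ΣP(2009)Q(2009) = 15×113 + 11×24 + 460×7 + 3×29 = 1695 + 264 + 3220 + 87 = 5266
link = 4806/5266 = 0.912647
Link 2010→2011:
ΣP(2011)Q(2010) = 16×133 + 11×28 + 386×7 + 3×31 = 2128 + 308 + 2702 + 93 = 5231
ΣP(2010)Q(2010) = 14×133 + 12×28 + 407×7 + 3×31 = 1862 + 336 + 2849 + 93 = 5140
link = 5231/5140 = 1.017704
Chained index = 100 × 0.912647 × 1.017704 = 92.8805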